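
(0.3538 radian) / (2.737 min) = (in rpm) 0.02057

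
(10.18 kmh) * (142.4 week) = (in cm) 2.435e+10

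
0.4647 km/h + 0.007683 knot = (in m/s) 0.133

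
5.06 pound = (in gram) 2295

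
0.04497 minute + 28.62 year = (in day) 1.045e+04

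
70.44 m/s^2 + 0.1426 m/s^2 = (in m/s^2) 70.58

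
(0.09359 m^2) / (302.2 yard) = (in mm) 0.3387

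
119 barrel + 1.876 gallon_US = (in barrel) 119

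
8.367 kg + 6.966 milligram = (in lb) 18.45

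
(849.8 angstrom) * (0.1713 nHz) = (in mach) 4.275e-20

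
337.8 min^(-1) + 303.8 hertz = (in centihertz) 3.094e+04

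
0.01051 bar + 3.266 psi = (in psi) 3.418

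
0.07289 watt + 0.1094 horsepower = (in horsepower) 0.1095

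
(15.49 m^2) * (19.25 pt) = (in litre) 105.2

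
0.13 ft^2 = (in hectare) 1.208e-06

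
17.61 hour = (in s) 6.34e+04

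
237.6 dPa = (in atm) 0.0002345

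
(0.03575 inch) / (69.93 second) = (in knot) 2.524e-05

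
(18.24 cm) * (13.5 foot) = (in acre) 0.0001855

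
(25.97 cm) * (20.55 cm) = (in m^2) 0.05337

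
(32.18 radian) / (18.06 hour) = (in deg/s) 0.02836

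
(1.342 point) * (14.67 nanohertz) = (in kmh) 2.5e-11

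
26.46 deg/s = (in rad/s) 0.4618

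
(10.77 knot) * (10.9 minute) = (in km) 3.624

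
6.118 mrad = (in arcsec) 1262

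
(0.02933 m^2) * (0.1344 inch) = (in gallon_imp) 0.02202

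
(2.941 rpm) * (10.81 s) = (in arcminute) 1.145e+04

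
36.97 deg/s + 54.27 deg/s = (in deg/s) 91.24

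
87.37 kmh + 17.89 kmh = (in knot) 56.84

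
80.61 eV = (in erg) 1.292e-10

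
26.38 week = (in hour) 4432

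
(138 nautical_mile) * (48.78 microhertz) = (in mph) 27.89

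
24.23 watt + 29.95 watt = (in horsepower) 0.07266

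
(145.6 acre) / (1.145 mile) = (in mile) 0.1987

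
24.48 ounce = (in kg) 0.694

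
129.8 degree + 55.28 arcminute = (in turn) 0.3631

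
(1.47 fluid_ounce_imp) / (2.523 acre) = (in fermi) 4.091e+06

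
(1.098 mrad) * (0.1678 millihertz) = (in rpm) 1.759e-06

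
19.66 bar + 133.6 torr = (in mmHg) 1.488e+04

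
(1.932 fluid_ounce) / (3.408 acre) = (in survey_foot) 1.359e-08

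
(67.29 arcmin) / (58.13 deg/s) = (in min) 0.0003215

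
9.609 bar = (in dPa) 9.609e+06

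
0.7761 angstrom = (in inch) 3.056e-09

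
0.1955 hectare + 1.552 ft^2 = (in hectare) 0.1955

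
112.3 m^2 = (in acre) 0.02775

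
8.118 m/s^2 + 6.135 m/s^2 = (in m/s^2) 14.25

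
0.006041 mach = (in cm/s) 205.7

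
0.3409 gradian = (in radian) 0.005355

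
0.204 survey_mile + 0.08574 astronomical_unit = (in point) 3.636e+13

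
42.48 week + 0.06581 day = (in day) 297.4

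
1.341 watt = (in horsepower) 0.001798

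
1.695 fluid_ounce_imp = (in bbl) 0.0003029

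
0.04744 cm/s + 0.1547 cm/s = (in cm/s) 0.2021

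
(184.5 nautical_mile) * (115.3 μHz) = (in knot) 76.58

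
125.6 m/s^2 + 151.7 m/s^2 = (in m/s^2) 277.3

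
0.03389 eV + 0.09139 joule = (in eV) 5.704e+17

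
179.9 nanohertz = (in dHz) 1.799e-06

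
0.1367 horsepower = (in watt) 101.9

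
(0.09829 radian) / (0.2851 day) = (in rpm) 3.81e-05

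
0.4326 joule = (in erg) 4.326e+06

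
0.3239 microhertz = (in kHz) 3.239e-10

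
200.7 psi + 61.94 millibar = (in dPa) 1.39e+07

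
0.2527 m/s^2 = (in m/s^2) 0.2527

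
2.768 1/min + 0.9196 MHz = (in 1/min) 5.518e+07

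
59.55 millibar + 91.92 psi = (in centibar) 639.7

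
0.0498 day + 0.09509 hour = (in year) 0.0001473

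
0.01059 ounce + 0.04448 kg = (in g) 44.78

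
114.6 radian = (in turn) 18.24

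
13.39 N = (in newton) 13.39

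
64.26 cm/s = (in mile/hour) 1.437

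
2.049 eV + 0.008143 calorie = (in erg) 3.407e+05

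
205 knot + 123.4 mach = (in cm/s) 4.212e+06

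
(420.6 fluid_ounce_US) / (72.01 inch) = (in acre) 1.68e-06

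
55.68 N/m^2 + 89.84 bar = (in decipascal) 8.984e+07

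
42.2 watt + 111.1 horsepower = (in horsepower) 111.2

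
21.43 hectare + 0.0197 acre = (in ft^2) 2.308e+06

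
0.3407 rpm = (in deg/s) 2.044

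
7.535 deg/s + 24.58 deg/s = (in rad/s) 0.5605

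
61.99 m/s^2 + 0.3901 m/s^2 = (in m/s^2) 62.38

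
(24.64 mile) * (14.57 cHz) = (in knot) 1.123e+04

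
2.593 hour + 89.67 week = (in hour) 1.507e+04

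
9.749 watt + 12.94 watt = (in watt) 22.69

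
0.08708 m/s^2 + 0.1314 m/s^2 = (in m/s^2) 0.2185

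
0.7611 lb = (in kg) 0.3452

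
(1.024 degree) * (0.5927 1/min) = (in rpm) 0.001686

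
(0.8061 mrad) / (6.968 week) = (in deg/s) 1.096e-08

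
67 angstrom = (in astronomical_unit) 4.479e-20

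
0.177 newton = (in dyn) 1.77e+04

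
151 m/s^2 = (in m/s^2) 151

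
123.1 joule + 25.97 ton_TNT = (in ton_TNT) 25.97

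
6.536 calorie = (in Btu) 0.02592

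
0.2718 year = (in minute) 1.429e+05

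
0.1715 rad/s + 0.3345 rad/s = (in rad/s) 0.506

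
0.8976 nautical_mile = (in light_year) 1.757e-13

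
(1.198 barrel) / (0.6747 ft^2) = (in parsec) 9.848e-17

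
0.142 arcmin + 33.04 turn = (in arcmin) 7.137e+05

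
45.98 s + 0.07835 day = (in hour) 1.893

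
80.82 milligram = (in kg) 8.082e-05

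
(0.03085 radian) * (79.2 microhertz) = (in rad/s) 2.443e-06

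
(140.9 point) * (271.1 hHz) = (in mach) 3.958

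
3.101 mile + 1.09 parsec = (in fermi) 3.363e+31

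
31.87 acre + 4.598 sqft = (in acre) 31.87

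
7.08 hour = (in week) 0.04214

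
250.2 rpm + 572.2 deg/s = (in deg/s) 2073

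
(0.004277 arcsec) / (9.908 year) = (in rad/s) 6.636e-17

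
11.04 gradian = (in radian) 0.1734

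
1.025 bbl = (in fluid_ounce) 5510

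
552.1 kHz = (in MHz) 0.5521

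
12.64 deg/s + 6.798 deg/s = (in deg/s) 19.44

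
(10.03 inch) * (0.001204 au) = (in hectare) 4589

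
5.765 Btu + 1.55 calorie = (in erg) 6.089e+10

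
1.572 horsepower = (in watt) 1172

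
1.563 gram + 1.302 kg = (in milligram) 1.304e+06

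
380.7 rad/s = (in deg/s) 2.181e+04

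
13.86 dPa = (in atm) 1.368e-05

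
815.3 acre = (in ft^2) 3.551e+07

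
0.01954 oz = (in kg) 0.0005539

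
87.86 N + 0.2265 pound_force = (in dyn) 8.887e+06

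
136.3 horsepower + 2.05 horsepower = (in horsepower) 138.3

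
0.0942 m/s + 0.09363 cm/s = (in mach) 0.0002794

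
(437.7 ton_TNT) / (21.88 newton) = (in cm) 8.37e+12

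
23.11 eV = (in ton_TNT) 8.849e-28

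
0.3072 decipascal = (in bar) 3.072e-07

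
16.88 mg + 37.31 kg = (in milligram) 3.731e+07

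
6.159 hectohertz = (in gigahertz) 6.159e-07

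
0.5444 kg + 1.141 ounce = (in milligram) 5.767e+05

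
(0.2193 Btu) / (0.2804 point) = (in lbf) 5.258e+05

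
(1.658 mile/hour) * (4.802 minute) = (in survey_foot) 700.6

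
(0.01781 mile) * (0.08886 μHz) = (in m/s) 2.547e-06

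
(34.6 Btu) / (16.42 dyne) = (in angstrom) 2.223e+18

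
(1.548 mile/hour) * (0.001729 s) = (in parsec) 3.878e-20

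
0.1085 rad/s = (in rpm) 1.036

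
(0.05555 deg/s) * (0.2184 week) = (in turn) 20.38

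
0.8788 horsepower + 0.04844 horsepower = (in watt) 691.4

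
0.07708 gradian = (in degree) 0.06937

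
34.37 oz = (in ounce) 34.37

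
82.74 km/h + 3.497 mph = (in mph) 54.91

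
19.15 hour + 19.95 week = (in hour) 3371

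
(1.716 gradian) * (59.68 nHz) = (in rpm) 1.536e-08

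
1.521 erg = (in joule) 1.521e-07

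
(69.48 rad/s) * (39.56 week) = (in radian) 1.662e+09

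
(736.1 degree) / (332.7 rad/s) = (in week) 6.385e-08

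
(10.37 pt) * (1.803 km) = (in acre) 0.00163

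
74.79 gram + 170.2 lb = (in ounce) 2726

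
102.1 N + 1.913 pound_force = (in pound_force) 24.87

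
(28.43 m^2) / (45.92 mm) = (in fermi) 6.191e+17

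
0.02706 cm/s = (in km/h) 0.0009742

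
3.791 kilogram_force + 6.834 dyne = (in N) 37.18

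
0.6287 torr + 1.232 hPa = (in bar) 0.00207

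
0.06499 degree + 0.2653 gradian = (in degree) 0.3038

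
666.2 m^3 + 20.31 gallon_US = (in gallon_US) 1.76e+05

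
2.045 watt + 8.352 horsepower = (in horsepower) 8.355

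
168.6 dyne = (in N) 0.001686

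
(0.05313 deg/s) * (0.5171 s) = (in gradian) 0.03053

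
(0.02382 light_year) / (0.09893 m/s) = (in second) 2.278e+15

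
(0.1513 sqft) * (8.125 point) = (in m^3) 4.029e-05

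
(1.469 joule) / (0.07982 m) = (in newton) 18.4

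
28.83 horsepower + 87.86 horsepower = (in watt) 8.702e+04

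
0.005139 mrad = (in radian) 5.139e-06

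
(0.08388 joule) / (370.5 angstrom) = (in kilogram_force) 2.309e+05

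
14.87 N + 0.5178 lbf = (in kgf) 1.751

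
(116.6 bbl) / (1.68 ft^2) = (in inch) 4676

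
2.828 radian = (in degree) 162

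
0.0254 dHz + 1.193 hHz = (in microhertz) 1.193e+08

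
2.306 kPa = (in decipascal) 2.306e+04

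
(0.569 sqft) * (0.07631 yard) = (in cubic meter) 0.003689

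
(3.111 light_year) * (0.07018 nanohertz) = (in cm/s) 2.066e+08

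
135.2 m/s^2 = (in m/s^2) 135.2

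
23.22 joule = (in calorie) 5.55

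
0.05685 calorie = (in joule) 0.2379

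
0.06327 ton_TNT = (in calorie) 6.327e+07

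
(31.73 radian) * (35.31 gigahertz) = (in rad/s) 1.12e+12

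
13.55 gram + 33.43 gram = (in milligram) 4.698e+04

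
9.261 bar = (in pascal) 9.261e+05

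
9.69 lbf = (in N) 43.1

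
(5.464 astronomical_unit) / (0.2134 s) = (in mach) 1.125e+10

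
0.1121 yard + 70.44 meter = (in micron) 7.054e+07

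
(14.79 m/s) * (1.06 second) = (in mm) 1.568e+04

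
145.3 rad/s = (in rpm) 1388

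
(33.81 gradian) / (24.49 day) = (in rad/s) 2.51e-07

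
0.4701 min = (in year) 8.944e-07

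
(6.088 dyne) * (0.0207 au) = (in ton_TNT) 4.506e-05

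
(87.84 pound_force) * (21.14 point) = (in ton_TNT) 6.965e-10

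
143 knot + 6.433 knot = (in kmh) 276.7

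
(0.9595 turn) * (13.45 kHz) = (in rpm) 7.743e+05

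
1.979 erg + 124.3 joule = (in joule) 124.3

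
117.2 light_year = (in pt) 3.143e+21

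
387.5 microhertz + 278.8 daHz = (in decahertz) 278.8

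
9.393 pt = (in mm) 3.314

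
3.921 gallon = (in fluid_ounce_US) 501.9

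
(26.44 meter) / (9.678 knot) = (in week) 8.781e-06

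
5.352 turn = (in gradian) 2141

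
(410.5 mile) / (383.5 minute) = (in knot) 55.81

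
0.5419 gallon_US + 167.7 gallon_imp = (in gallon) 201.9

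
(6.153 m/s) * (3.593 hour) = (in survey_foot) 2.611e+05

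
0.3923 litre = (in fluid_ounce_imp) 13.81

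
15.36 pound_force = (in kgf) 6.967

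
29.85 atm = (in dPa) 3.025e+07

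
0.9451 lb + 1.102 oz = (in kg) 0.4599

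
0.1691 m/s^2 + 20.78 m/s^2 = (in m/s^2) 20.95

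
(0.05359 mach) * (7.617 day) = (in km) 1.201e+04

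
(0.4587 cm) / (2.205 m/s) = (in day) 2.408e-08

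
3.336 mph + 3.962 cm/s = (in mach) 0.004496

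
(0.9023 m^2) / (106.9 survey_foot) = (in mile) 1.721e-05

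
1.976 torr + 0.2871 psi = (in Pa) 2243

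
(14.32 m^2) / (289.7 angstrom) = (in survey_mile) 3.071e+05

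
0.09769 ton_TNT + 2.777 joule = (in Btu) 3.874e+05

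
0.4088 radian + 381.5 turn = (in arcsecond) 4.945e+08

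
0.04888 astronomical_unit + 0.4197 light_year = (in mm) 3.971e+18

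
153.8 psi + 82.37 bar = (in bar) 92.97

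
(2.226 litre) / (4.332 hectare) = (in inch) 2.023e-06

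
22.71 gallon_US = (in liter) 85.97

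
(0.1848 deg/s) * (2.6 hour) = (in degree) 1730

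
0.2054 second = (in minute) 0.003423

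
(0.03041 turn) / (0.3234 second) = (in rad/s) 0.5908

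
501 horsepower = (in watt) 3.736e+05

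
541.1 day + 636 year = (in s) 2.01e+10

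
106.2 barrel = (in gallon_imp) 3714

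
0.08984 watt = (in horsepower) 0.0001205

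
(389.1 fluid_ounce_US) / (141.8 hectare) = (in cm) 8.115e-07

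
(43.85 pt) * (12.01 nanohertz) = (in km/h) 6.688e-10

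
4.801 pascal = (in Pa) 4.801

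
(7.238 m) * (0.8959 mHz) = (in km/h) 0.02334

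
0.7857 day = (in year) 0.002153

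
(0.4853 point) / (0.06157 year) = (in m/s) 8.817e-11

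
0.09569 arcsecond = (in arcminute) 0.001595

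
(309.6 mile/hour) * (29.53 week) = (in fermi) 2.472e+24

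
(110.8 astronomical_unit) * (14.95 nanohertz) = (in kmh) 8.921e+05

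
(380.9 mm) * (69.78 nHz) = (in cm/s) 2.658e-06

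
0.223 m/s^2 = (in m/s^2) 0.223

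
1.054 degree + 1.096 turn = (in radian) 6.905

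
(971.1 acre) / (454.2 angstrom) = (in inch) 3.406e+15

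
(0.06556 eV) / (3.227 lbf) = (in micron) 7.318e-16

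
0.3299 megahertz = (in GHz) 0.0003299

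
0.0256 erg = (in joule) 2.56e-09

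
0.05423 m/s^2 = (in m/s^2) 0.05423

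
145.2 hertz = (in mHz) 1.452e+05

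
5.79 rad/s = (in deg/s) 331.7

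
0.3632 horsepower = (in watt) 270.8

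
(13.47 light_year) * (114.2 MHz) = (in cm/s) 1.455e+27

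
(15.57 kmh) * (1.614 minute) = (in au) 2.8e-09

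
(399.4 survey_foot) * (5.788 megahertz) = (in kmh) 2.537e+09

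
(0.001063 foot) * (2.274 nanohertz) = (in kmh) 2.652e-12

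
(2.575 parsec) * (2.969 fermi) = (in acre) 0.05829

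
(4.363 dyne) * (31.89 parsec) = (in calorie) 1.026e+13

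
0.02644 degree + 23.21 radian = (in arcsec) 4.788e+06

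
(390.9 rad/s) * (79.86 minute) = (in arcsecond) 3.863e+11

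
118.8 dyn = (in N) 0.001188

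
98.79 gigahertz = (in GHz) 98.79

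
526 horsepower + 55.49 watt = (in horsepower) 526.1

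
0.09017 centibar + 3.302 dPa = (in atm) 0.0008932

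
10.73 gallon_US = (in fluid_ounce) 1373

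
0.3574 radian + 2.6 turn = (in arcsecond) 3.443e+06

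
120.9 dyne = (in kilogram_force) 0.0001233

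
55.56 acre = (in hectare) 22.48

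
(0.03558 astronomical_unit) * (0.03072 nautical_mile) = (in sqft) 3.26e+12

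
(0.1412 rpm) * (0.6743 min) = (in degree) 34.28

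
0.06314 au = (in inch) 3.719e+11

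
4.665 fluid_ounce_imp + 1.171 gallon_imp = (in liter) 5.456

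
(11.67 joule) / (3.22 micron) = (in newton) 3.624e+06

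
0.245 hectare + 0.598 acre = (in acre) 1.203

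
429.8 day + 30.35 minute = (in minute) 6.189e+05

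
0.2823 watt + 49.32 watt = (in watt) 49.6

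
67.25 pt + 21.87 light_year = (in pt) 5.865e+20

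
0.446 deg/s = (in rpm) 0.07433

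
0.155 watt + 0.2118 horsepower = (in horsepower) 0.212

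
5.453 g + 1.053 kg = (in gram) 1058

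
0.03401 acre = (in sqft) 1481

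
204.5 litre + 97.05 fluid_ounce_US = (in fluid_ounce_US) 7012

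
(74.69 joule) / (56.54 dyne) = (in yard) 1.445e+05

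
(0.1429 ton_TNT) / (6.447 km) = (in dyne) 9.274e+09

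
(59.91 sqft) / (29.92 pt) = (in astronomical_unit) 3.525e-09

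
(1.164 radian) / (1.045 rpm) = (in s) 10.64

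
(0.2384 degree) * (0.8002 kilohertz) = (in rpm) 31.79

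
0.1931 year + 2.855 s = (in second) 6.09e+06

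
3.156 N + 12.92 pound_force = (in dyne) 6.063e+06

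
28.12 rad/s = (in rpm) 268.5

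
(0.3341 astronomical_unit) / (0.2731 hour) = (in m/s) 5.084e+07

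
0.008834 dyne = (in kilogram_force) 9.008e-09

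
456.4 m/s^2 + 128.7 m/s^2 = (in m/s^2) 585.1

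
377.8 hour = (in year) 0.04313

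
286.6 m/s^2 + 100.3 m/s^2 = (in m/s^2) 386.9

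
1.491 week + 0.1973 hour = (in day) 10.45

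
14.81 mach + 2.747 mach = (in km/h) 2.152e+04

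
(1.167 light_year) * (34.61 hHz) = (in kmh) 1.376e+20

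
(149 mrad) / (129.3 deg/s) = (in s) 0.06603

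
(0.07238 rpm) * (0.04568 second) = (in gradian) 0.02204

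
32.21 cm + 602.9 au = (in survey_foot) 2.959e+14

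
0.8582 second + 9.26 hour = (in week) 0.05512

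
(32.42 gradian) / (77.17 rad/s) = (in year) 2.093e-10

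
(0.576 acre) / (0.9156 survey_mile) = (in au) 1.057e-11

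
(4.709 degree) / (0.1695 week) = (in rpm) 7.656e-06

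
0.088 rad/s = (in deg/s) 5.042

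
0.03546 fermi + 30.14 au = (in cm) 4.509e+14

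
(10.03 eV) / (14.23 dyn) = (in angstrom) 0.0001129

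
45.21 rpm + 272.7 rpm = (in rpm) 317.9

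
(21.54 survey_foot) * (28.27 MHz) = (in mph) 4.152e+08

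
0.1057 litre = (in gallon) 0.02792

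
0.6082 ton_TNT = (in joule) 2.545e+09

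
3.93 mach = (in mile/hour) 2993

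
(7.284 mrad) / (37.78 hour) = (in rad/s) 5.356e-08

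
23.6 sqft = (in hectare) 0.0002193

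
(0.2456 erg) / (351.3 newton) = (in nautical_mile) 3.775e-14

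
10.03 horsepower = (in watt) 7479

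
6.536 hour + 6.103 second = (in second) 2.354e+04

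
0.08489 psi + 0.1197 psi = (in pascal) 1411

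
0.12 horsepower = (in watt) 89.48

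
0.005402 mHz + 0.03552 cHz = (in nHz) 3.606e+05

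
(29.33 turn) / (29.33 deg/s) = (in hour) 0.1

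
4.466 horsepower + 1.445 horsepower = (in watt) 4408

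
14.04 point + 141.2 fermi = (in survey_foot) 0.01625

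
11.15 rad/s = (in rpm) 106.5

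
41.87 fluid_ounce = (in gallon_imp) 0.2724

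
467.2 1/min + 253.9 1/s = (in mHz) 2.617e+05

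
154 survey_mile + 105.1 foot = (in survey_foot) 8.132e+05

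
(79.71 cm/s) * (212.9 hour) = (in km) 610.9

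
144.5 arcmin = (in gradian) 2.676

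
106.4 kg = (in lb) 234.6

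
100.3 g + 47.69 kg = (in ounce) 1686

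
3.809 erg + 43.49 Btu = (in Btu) 43.49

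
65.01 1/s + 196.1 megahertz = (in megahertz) 196.1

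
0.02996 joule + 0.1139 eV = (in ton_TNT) 7.161e-12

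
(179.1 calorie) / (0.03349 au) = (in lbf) 3.362e-08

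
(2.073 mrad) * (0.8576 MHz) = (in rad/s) 1778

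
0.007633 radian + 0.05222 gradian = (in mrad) 8.453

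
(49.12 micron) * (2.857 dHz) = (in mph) 3.139e-05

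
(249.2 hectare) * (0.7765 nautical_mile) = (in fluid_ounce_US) 1.212e+14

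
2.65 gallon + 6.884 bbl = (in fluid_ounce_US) 3.735e+04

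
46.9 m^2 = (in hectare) 0.00469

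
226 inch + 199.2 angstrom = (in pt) 1.627e+04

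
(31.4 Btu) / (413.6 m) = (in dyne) 8.01e+06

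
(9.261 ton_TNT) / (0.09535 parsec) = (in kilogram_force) 1.343e-06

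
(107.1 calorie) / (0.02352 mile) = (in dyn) 1.184e+06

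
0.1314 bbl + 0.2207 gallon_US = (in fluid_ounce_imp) 764.7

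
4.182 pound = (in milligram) 1.897e+06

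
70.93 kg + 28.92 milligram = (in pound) 156.4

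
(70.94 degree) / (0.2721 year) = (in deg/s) 8.267e-06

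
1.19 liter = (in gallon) 0.3144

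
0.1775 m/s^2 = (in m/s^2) 0.1775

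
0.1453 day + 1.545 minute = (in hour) 3.513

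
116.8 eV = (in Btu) 1.774e-20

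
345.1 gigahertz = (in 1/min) 2.071e+13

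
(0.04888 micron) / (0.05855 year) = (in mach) 7.775e-17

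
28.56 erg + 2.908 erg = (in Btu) 2.983e-09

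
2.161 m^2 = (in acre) 0.000534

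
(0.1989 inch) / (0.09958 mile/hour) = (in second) 0.1135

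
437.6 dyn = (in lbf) 0.0009838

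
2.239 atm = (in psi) 32.9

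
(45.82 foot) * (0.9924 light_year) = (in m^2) 1.311e+17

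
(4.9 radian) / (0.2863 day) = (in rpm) 0.001892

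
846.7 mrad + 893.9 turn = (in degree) 3.219e+05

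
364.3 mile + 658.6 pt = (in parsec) 1.9e-11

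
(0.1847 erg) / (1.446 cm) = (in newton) 1.277e-06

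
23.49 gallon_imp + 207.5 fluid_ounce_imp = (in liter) 112.7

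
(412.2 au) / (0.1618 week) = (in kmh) 2.269e+09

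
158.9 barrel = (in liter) 2.526e+04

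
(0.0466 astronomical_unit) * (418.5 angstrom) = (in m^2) 291.7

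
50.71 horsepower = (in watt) 3.781e+04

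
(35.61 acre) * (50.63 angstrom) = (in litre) 0.7296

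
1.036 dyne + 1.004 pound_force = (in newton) 4.466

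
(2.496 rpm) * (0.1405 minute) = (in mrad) 2203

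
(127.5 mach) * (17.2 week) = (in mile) 2.806e+08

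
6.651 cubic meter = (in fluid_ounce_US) 2.249e+05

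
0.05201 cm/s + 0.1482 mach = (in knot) 98.09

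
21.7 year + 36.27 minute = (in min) 1.141e+07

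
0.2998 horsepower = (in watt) 223.6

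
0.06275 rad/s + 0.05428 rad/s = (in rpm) 1.118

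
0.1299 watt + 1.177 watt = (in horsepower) 0.001753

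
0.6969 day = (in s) 6.021e+04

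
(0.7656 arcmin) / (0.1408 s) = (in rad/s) 0.001582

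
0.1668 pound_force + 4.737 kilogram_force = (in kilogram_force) 4.813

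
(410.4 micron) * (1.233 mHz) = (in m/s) 5.06e-07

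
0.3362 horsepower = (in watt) 250.7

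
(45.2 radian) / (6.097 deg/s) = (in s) 424.8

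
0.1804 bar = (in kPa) 18.04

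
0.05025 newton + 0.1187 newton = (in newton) 0.1689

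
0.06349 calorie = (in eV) 1.658e+18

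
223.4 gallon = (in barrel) 5.319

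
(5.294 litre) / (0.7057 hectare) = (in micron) 0.7502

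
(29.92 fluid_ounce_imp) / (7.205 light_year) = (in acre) 3.082e-24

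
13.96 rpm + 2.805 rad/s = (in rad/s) 4.267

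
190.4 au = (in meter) 2.848e+13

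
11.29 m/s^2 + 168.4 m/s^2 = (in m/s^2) 179.7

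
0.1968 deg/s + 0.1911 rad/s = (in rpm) 1.858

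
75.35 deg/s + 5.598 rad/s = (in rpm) 66.02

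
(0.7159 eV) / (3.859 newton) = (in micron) 2.972e-14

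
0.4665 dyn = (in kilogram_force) 4.757e-07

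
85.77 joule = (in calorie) 20.5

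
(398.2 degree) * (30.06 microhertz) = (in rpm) 0.001995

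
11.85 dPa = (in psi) 0.0001719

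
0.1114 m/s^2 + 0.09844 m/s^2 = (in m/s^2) 0.2098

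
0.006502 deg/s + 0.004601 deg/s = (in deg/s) 0.0111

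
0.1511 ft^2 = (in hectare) 1.404e-06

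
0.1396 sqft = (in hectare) 1.297e-06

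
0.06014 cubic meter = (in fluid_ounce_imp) 2117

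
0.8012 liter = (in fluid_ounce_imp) 28.2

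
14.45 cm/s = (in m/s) 0.1445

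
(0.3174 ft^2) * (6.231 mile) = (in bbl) 1860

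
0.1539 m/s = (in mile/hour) 0.3443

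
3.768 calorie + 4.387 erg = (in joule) 15.77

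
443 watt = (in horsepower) 0.5941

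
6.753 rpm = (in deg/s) 40.52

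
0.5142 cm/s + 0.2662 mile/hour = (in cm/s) 12.41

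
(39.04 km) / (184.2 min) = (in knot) 6.866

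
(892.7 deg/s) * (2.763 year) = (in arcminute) 4.667e+12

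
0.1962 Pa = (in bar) 1.962e-06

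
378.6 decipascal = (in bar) 0.0003786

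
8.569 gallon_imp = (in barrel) 0.245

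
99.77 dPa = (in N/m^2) 9.977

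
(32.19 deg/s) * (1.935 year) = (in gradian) 2.183e+09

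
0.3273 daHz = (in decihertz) 32.73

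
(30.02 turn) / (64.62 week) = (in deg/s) 0.0002765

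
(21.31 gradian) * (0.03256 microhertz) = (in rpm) 1.041e-07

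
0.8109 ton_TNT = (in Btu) 3.216e+06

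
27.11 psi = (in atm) 1.845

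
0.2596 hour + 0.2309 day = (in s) 2.088e+04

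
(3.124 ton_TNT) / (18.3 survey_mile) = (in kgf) 4.526e+04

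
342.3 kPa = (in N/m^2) 3.423e+05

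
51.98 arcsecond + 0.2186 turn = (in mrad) 1374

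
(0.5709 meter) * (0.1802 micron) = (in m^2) 1.029e-07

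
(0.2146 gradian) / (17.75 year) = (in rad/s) 6.022e-12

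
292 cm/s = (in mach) 0.008576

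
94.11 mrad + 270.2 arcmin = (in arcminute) 593.7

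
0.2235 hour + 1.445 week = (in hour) 243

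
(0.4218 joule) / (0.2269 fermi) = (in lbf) 4.179e+14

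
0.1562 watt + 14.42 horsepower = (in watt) 1.075e+04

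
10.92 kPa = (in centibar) 10.92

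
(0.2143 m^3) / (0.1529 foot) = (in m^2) 4.598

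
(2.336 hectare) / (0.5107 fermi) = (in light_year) 4835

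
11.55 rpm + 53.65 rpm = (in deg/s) 391.2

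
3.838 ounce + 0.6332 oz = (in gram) 126.8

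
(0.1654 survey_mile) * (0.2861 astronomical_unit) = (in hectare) 1.139e+09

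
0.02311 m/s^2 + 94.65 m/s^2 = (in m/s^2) 94.67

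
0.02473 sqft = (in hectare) 2.297e-07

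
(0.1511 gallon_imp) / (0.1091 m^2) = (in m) 0.006296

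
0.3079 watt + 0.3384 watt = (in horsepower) 0.0008667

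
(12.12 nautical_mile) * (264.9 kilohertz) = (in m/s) 5.946e+09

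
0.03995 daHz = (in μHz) 3.995e+05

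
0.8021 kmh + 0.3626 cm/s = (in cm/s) 22.64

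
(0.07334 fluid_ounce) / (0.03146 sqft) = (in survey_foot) 0.002435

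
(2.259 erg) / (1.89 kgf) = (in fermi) 1.219e+07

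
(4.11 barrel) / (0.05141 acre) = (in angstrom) 3.141e+07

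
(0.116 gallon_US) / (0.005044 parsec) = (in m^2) 2.821e-18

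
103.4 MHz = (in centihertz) 1.034e+10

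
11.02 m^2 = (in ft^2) 118.6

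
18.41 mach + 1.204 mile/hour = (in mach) 18.41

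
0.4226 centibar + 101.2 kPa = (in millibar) 1016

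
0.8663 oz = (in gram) 24.56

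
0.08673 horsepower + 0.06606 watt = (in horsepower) 0.08682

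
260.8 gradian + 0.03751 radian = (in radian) 4.134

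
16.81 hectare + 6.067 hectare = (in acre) 56.53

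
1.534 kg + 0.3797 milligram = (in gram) 1534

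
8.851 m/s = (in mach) 0.02599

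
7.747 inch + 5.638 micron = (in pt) 557.8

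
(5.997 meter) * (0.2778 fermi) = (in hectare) 1.666e-19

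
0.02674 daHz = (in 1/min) 16.04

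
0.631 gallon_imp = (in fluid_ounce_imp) 101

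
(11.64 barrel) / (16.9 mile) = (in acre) 1.681e-08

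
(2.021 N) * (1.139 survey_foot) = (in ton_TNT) 1.677e-10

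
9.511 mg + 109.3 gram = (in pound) 0.241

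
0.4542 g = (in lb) 0.001001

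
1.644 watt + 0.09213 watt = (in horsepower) 0.002328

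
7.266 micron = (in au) 4.857e-17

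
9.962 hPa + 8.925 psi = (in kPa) 62.53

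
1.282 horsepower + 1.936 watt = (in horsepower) 1.285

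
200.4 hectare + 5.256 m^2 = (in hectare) 200.4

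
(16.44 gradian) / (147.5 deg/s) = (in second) 0.1003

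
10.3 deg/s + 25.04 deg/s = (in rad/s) 0.6168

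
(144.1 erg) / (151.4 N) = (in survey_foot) 3.123e-07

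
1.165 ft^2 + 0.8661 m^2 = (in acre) 0.0002408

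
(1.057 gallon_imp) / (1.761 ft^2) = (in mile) 1.825e-05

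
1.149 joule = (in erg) 1.149e+07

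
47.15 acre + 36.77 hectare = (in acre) 138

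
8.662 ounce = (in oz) 8.662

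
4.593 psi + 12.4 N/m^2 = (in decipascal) 3.168e+05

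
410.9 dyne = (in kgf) 0.000419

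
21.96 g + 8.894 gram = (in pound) 0.06802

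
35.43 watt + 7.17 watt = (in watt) 42.6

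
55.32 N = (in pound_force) 12.44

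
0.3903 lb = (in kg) 0.177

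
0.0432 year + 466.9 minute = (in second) 1.39e+06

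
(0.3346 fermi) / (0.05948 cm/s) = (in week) 9.301e-19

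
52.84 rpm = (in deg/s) 317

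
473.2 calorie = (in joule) 1980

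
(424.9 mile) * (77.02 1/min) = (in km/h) 3.16e+06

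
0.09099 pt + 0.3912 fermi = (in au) 2.146e-16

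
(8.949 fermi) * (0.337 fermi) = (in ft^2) 3.246e-29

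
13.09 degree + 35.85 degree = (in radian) 0.8542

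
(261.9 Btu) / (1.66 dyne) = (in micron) 1.665e+16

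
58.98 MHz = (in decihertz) 5.898e+08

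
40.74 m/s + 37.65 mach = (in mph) 2.877e+04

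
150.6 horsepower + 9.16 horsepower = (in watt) 1.191e+05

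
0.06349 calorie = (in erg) 2.656e+06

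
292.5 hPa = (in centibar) 29.25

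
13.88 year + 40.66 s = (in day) 5066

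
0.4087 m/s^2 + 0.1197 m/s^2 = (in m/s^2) 0.5284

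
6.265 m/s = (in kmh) 22.55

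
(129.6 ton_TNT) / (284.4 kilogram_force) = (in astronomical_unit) 0.0013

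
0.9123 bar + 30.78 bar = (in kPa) 3169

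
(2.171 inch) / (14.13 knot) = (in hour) 2.107e-06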